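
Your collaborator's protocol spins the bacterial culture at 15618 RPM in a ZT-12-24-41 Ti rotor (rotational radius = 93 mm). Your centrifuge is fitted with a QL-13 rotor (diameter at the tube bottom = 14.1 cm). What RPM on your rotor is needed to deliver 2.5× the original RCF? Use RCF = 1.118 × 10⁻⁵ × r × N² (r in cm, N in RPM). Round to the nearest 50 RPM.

Original rotor: r = 93 mm = 9.3 cm
RCF_original = 1.118 × 10⁻⁵ × 9.3 × (15618)² = 1.118 × 10⁻⁵ × 9.3 × 243,921,924 ≈ 25,361.5 × g
Target RCF = 2.5 × 25,361.5 ≈ 63,403.8 × g
Your rotor: r = 14.1 / 2 = 7.05 cm
63,403.8 = 1.118 × 10⁻⁵ × 7.05 × N²
N² = 63,403.8 / (7.8819 × 10⁻⁵) = 804,422,791
N ≈ √804,422,791 ≈ 28,362.3

28350 RPM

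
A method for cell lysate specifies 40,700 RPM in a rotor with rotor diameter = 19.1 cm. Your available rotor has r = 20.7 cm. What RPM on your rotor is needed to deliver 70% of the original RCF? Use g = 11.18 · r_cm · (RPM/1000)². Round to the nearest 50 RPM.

Original rotor: r = 19.1 / 2 = 9.55 cm
RCF_original = 11.18 × 9.55 × (40.7)² = 11.18 × 9.55 × 1,656.49 ≈ 176,861.8 × g
Target RCF = 0.7 × 176,861.8 ≈ 123,803.3 × g
123,803.3 = 11.18 × 20.7 × (N/1000)²
(N/1000)² = 123,803.3 / 231.426 = 534.9585
N = 1000 × √534.9585 ≈ 23,129.2

23150 RPM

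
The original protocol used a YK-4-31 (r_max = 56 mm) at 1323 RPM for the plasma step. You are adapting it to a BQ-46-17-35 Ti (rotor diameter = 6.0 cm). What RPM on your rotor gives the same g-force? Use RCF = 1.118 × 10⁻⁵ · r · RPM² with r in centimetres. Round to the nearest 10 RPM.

Original rotor: r = 56 mm = 5.6 cm
RCF = 1.118 × 10⁻⁵ × r × N²
RCF_original = 1.118 × 10⁻⁵ × 5.6 × (1323)² = 1.118 × 10⁻⁵ × 5.6 × 1,750,329 ≈ 109.6 × g
Your rotor: r = 6.0 / 2 = 3 cm
109.6 = 1.118 × 10⁻⁵ × 3 × N²
N² = 109.6 / (3.354 × 10⁻⁵) = 3,267,740
N ≈ √3,267,740 ≈ 1,807.7

1810 RPM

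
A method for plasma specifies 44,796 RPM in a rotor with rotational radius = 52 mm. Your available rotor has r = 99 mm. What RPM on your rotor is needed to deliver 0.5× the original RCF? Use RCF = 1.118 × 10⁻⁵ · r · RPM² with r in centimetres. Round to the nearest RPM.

≈ 22957 RPM

Original rotor: r = 52 mm = 5.2 cm
RCF_original = 1.118 × 10⁻⁵ × 5.2 × (44796)² = 1.118 × 10⁻⁵ × 5.2 × 2,006,681,616 ≈ 116,660.4 × g
Target RCF = 0.5 × 116,660.4 ≈ 58,330.2 × g
Your rotor: r = 99 mm = 9.9 cm
58,330.2 = 1.118 × 10⁻⁵ × 9.9 × N²
N² = 58,330.2 / (11.0682 × 10⁻⁵) = 527,007,101
N ≈ √527,007,101 ≈ 22,956.6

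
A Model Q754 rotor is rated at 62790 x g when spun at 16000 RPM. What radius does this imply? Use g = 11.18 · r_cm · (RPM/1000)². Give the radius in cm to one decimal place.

62790 = 11.18 × r × (16)²
r = 62790 / (11.18 × 256) = 62790 / 2862.08 ≈ 21.939 cm

≈ 21.9 cm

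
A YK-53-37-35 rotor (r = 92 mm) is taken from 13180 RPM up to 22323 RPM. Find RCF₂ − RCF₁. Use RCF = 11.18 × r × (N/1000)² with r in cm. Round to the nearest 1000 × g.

≈ 33000 x g

r = 92 mm = 9.2 cm
RCF₁ = 11.18 × 9.2 × (13.18)² = 11.18 × 9.2 × 173.7124 ≈ 17,867.4 × g
RCF₂ = 11.18 × 9.2 × (22.323)² = 11.18 × 9.2 × 498.316329 ≈ 51,254.8 × g
Increase = 51,254.8 − 17,867.4 = 33,387.4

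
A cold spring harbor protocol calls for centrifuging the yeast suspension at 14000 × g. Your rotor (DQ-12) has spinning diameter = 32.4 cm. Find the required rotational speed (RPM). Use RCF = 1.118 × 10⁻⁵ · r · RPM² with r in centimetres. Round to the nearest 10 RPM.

r = 32.4 / 2 = 16.2 cm
14,000 = 1.118 × 10⁻⁵ × 16.2 × N²
N² = 14,000 / (18.1116 × 10⁻⁵) = 77,298,527
N ≈ √77,298,527 ≈ 8,792.0

≈ 8790 RPM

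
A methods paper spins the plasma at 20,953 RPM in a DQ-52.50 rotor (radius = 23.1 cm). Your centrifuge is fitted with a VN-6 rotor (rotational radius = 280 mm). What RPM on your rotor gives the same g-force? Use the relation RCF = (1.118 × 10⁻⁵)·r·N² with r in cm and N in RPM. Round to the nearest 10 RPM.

19030 RPM

RCF_original = 1.118 × 10⁻⁵ × 23.1 × (20953)² = 1.118 × 10⁻⁵ × 23.1 × 439,028,209 ≈ 113,382.5 × g
Your rotor: r = 280 mm = 28.0 cm
113,382.5 = 1.118 × 10⁻⁵ × 28 × N²
N² = 113,382.5 / (31.304 × 10⁻⁵) = 362,198,122
N ≈ √362,198,122 ≈ 19,031.5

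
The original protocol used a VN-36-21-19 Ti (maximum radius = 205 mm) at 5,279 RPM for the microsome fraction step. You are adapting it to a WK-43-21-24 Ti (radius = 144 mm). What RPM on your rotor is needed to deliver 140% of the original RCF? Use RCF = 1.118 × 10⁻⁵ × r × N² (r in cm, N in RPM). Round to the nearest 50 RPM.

7450 RPM

Original rotor: r = 205 mm = 20.5 cm
RCF = 1.118 × 10⁻⁵ × r × N²
RCF_original = 1.118 × 10⁻⁵ × 20.5 × (5279)² = 1.118 × 10⁻⁵ × 20.5 × 27,867,841 ≈ 6,387 × g
Target RCF = 1.4 × 6,387 ≈ 8,941.8 × g
Your rotor: r = 144 mm = 14.4 cm
8,941.8 = 1.118 × 10⁻⁵ × 14.4 × N²
N² = 8,941.8 / (16.0992 × 10⁻⁵) = 55,541,890
N ≈ √55,541,890 ≈ 7,452.6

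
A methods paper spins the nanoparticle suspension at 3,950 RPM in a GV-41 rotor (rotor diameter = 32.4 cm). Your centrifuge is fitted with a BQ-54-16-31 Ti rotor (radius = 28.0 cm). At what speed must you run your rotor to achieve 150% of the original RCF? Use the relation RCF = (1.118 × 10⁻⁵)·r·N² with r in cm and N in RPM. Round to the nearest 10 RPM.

≈ 3680 RPM

Original rotor: r = 32.4 / 2 = 16.2 cm
RCF_original = 1.118 × 10⁻⁵ × 16.2 × (3950)² = 1.118 × 10⁻⁵ × 16.2 × 15,602,500 ≈ 2,825.9 × g
Target RCF = 1.5 × 2,825.9 ≈ 4,238.9 × g
4,238.9 = 1.118 × 10⁻⁵ × 28 × N²
N² = 4,238.9 / (31.304 × 10⁻⁵) = 13,541,081
N ≈ √13,541,081 ≈ 3,679.8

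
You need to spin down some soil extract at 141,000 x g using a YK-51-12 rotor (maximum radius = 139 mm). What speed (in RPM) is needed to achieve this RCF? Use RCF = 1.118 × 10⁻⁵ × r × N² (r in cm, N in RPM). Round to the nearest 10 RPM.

30120 RPM

r = 139 mm = 13.9 cm
141,000 = 1.118 × 10⁻⁵ × 13.9 × N²
N² = 141,000 / (15.5402 × 10⁻⁵) = 907,324,230
N ≈ √907,324,230 ≈ 30,121.8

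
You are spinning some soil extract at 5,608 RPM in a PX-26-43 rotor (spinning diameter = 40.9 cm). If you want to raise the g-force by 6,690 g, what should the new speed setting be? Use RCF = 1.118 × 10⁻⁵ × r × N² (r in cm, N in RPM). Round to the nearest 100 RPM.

7800 RPM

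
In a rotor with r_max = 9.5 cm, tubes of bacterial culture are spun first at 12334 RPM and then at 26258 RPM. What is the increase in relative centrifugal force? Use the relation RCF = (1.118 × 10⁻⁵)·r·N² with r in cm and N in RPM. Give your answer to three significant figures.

RCF₁ = 1.118 × 10⁻⁵ × 9.5 × (12334)² = 1.118 × 10⁻⁵ × 9.5 × 152,127,556 ≈ 16,157.5 × g
RCF₂ = 1.118 × 10⁻⁵ × 9.5 × (26258)² = 1.118 × 10⁻⁵ × 9.5 × 689,482,564 ≈ 73,229.9 × g
Increase = 73,229.9 − 16,157.5 = 57,072.4

≈ 57100 g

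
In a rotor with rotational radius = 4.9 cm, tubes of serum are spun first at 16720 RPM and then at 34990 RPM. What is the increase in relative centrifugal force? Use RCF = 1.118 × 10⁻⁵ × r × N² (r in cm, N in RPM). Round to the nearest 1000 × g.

RCF₁ = 1.118 × 10⁻⁵ × 4.9 × (16720)² = 1.118 × 10⁻⁵ × 4.9 × 279,558,400 ≈ 15,314.8 × g
RCF₂ = 1.118 × 10⁻⁵ × 4.9 × (34990)² = 1.118 × 10⁻⁵ × 4.9 × 1,224,300,100 ≈ 67,069.6 × g
Increase = 67,069.6 − 15,314.8 = 51,754.8

52000 g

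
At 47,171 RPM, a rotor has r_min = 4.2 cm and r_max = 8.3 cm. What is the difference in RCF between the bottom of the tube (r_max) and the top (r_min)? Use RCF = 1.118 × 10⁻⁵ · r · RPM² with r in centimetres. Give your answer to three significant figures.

RCF_max = 1.118 × 10⁻⁵ × 8.3 × (47171)² = 1.118 × 10⁻⁵ × 8.3 × 2,225,103,241 ≈ 206,476.2 × g
RCF_min = 1.118 × 10⁻⁵ × 4.2 × (47171)² = 1.118 × 10⁻⁵ × 4.2 × 2,225,103,241 ≈ 104,481.9 × g
ΔRCF = 206,476.2 − 104,481.9 = 101,994.3

≈ 102000 x g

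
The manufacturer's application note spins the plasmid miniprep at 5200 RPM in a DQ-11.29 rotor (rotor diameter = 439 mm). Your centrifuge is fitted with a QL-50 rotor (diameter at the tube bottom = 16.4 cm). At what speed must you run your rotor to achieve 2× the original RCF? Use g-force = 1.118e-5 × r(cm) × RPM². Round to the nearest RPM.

Original rotor: r = 439 mm / 2 = 219.5 mm = 21.95 cm
RCF = 1.118 × 10⁻⁵ × r × N²
RCF_original = 1.118 × 10⁻⁵ × 21.95 × (5200)² = 1.118 × 10⁻⁵ × 21.95 × 27,040,000 ≈ 6,635.6 × g
Target RCF = 2 × 6,635.6 ≈ 13,271.2 × g
Your rotor: r = 16.4 / 2 = 8.2 cm
13,271.2 = 1.118 × 10⁻⁵ × 8.2 × N²
N² = 13,271.2 / (9.1676 × 10⁻⁵) = 144,761,988
N ≈ √144,761,988 ≈ 12,031.7

12032 RPM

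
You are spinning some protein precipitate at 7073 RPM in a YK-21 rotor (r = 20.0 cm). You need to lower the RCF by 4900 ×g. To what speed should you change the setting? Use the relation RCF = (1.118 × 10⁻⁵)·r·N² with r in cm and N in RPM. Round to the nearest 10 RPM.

≈ 5300 RPM

Current RCF = 1.118 × 10⁻⁵ × 20 × (7073)² = 1.118 × 10⁻⁵ × 20 × 50,027,329 ≈ 11,186.1 × g
Target RCF = 11,186.1 − 4,900 = 6,286.1 × g
N² = 6,286.1 / (22.36 × 10⁻⁵) = 28,113,148
N ≈ √28,113,148 ≈ 5,302.2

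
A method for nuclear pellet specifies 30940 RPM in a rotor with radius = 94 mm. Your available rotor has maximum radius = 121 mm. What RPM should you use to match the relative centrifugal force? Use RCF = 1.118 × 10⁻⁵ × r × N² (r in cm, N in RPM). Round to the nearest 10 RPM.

≈ 27270 RPM

Original rotor: r = 94 mm = 9.4 cm
RCF_original = 1.118 × 10⁻⁵ × 9.4 × (30940)² = 1.118 × 10⁻⁵ × 9.4 × 957,283,600 ≈ 100,602.8 × g
Your rotor: r = 121 mm = 12.1 cm
100,602.8 = 1.118 × 10⁻⁵ × 12.1 × N²
N² = 100,602.8 / (13.5278 × 10⁻⁵) = 743,674,507
N ≈ √743,674,507 ≈ 27,270.4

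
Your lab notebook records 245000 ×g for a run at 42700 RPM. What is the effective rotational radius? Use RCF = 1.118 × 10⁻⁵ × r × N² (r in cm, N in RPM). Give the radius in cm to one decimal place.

≈ 12.0 cm

245000 = 1.118 × 10⁻⁵ × r × (42700)²
r = 245000 / (1.118 × 10⁻⁵ × 1,823,290,000) = 245000 / 20384.38 ≈ 12.019 cm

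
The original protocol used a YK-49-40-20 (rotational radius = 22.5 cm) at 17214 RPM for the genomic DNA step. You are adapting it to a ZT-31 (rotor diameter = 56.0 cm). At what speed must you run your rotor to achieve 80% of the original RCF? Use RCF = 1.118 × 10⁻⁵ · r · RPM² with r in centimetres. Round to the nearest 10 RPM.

RCF_original = 1.118 × 10⁻⁵ × 22.5 × (17214)² = 1.118 × 10⁻⁵ × 22.5 × 296,321,796 ≈ 74,539.7 × g
Target RCF = 0.8 × 74,539.7 ≈ 59,631.8 × g
Your rotor: r = 56.0 / 2 = 28 cm
59,631.8 = 1.118 × 10⁻⁵ × 28 × N²
N² = 59,631.8 / (31.304 × 10⁻⁵) = 190,492,589
N ≈ √190,492,589 ≈ 13,801.9

13800 RPM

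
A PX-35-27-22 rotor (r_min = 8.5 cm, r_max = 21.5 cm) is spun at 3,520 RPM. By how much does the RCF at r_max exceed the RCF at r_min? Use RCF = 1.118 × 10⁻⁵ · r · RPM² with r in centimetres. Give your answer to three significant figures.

1800 × g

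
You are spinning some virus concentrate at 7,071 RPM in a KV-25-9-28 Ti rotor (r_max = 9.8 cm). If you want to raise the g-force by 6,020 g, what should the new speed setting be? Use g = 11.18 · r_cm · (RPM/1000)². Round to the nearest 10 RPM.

10240 RPM

Current RCF = 11.18 × 9.8 × (7.071)² = 11.18 × 9.8 × 49.999041 ≈ 5,478.1 × g
Target RCF = 5,478.1 + 6,020 = 11,498.1 × g
(N/1000)² = 11,498.1 / 109.564 = 104.9441
N = 1000 × √104.9441 ≈ 10,244.2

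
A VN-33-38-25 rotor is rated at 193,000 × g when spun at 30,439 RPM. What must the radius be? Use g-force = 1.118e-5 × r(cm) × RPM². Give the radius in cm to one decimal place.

193000 = 1.118 × 10⁻⁵ × r × (30439)²
r = 193000 / (1.118 × 10⁻⁵ × 926,532,721) = 193000 / 10358.64 ≈ 18.632 cm

18.6 cm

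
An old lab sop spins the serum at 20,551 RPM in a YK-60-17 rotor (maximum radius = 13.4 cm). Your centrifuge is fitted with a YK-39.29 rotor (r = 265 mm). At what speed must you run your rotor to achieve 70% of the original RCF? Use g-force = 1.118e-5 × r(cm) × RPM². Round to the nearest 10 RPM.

≈ 12230 RPM

RCF_original = 1.118 × 10⁻⁵ × 13.4 × (20551)² = 1.118 × 10⁻⁵ × 13.4 × 422,343,601 ≈ 63,272.1 × g
Target RCF = 0.7 × 63,272.1 ≈ 44,290.5 × g
Your rotor: r = 265 mm = 26.5 cm
44,290.5 = 1.118 × 10⁻⁵ × 26.5 × N²
N² = 44,290.5 / (29.627 × 10⁻⁵) = 149,493,705
N ≈ √149,493,705 ≈ 12,226.8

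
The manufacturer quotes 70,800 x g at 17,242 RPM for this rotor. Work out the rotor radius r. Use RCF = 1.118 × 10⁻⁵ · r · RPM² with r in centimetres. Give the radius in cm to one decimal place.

≈ 21.3 cm

RCF = 1.118 × 10⁻⁵ × r × N²
70800 = 1.118 × 10⁻⁵ × r × (17242)²
r = 70800 / (1.118 × 10⁻⁵ × 297,286,564) = 70800 / 3323.664 ≈ 21.302 cm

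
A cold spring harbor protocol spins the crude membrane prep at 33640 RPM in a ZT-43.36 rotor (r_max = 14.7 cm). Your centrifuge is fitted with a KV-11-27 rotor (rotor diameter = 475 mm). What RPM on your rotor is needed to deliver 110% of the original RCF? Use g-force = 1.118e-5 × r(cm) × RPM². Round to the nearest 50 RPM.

≈ 27750 RPM

RCF_original = 1.118 × 10⁻⁵ × 14.7 × (33640)² = 1.118 × 10⁻⁵ × 14.7 × 1,131,649,600 ≈ 185,982.1 × g
Target RCF = 1.1 × 185,982.1 ≈ 204,580.3 × g
Your rotor: r = 475 mm / 2 = 237.5 mm = 23.75 cm
204,580.3 = 1.118 × 10⁻⁵ × 23.75 × N²
N² = 204,580.3 / (26.5525 × 10⁻⁵) = 770,474,720
N ≈ √770,474,720 ≈ 27,757.4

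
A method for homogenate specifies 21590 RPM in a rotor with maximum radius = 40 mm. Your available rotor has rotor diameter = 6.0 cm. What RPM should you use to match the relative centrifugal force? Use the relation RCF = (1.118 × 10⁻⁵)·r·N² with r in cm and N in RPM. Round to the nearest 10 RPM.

Original rotor: r = 40 mm = 4.0 cm
RCF_original = 1.118 × 10⁻⁵ × 4 × (21590)² = 1.118 × 10⁻⁵ × 4 × 466,128,100 ≈ 20,845.2 × g
Your rotor: r = 6.0 / 2 = 3 cm
20,845.2 = 1.118 × 10⁻⁵ × 3 × N²
N² = 20,845.2 / (3.354 × 10⁻⁵) = 621,502,683
N ≈ √621,502,683 ≈ 24,930.0

≈ 24930 RPM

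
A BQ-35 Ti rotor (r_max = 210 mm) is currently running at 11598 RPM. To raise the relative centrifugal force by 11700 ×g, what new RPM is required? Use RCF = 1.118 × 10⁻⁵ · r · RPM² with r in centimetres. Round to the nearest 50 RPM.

≈ 13600 RPM

r = 210 mm = 21.0 cm
Current RCF = 1.118 × 10⁻⁵ × 21 × (11598)² = 1.118 × 10⁻⁵ × 21 × 134,513,604 ≈ 31,581.1 × g
Target RCF = 31,581.1 + 11,700 = 43,281.1 × g
N² = 43,281.1 / (23.478 × 10⁻⁵) = 184,347,474
N ≈ √184,347,474 ≈ 13,577.5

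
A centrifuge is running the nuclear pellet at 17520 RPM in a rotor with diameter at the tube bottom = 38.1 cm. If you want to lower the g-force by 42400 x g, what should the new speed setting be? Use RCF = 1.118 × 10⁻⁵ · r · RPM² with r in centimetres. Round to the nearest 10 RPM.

10390 RPM

r = 38.1 / 2 = 19.05 cm
Current RCF = 1.118 × 10⁻⁵ × 19.05 × (17520)² = 1.118 × 10⁻⁵ × 19.05 × 306,950,400 ≈ 65,374 × g
Target RCF = 65,374 − 42,400 = 22,974 × g
N² = 22,974 / (21.2979 × 10⁻⁵) = 107,869,790
N ≈ √107,869,790 ≈ 10,386.0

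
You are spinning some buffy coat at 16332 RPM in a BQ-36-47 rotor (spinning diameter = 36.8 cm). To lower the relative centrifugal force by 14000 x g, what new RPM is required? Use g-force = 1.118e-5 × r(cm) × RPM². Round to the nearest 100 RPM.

N₂ ≈ 14100 RPM

r = 36.8 / 2 = 18.4 cm
Current RCF = 1.118 × 10⁻⁵ × 18.4 × (16332)² = 1.118 × 10⁻⁵ × 18.4 × 266,734,224 ≈ 54,870.4 × g
Target RCF = 54,870.4 − 14,000 = 40,870.4 × g
N² = 40,870.4 / (20.5712 × 10⁻⁵) = 198,677,763
N ≈ √198,677,763 ≈ 14,095.3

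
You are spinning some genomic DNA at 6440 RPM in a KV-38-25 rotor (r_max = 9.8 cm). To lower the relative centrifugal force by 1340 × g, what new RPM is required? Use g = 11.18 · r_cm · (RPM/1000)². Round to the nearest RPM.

N₂ ≈ 5408 RPM

Current RCF = 11.18 × 9.8 × (6.44)² = 11.18 × 9.8 × 41.4736 ≈ 4,544 × g
Target RCF = 4,544 − 1,340 = 3,204 × g
(N/1000)² = 3,204 / 109.564 = 29.24318
N = 1000 × √29.24318 ≈ 5,407.7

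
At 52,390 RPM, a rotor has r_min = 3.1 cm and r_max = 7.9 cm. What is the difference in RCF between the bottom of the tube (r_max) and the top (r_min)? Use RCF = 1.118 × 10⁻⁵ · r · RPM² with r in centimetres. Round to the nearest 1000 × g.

ΔRCF = 1.118 × 10⁻⁵ × (r_max − r_min) × N² = 1.118 × 10⁻⁵ × 4.8 × 2,744,712,100 ≈ 147,292.2

≈ 147000 × g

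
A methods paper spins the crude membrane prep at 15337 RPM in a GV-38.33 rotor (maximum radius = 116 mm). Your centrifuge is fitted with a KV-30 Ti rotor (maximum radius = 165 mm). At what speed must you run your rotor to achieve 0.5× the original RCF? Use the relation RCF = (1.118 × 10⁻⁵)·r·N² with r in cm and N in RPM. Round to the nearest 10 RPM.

9090 RPM

Original rotor: r = 116 mm = 11.6 cm
RCF_original = 1.118 × 10⁻⁵ × 11.6 × (15337)² = 1.118 × 10⁻⁵ × 11.6 × 235,223,569 ≈ 30,505.7 × g
Target RCF = 0.5 × 30,505.7 ≈ 15,252.9 × g
Your rotor: r = 165 mm = 16.5 cm
15,252.9 = 1.118 × 10⁻⁵ × 16.5 × N²
N² = 15,252.9 / (18.447 × 10⁻⁵) = 82,684,989
N ≈ √82,684,989 ≈ 9,093.1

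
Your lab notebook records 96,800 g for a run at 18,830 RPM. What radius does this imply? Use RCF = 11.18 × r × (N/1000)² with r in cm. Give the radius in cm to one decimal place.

RCF = 11.18 × r × (N/1000)²
96800 = 11.18 × r × (18.83)²
r = 96800 / (11.18 × 354.5689) = 96800 / 3964.08 ≈ 24.419 cm

r ≈ 24.4 cm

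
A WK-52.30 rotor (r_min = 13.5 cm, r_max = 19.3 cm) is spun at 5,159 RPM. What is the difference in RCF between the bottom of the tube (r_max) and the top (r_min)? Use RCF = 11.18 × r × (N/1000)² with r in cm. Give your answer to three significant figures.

ΔRCF = 11.18 × (r_max − r_min) × (N/1000)² = 11.18 × 5.8 × 26.615281 ≈ 1,725.8

ΔRCF ≈ 1730 ×g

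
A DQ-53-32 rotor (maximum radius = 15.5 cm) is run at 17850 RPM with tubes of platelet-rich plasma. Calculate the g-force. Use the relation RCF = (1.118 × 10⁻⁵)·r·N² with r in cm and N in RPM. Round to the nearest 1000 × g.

RCF = 1.118 × 10⁻⁵ × r × N²
RCF = 1.118 × 10⁻⁵ × 15.5 × (17850)² = 1.118 × 10⁻⁵ × 15.5 × 318,622,500 ≈ 55,214.1 × g

RCF ≈ 55000 ×g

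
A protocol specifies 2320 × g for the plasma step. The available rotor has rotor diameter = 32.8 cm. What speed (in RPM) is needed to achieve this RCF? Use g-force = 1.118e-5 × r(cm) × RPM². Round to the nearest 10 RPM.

3560 RPM

r = 32.8 / 2 = 16.4 cm
2,320 = 1.118 × 10⁻⁵ × 16.4 × N²
N² = 2,320 / (18.3352 × 10⁻⁵) = 12,653,257
N ≈ √12,653,257 ≈ 3,557.1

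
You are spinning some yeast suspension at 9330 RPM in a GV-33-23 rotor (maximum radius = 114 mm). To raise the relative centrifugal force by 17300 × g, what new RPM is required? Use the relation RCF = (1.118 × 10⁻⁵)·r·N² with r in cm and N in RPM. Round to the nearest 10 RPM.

≈ 14930 RPM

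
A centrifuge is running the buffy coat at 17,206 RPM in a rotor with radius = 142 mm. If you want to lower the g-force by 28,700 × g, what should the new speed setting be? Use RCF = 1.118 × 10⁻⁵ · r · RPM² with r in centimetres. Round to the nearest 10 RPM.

r = 142 mm = 14.2 cm
Current RCF = 1.118 × 10⁻⁵ × 14.2 × (17206)² = 1.118 × 10⁻⁵ × 14.2 × 296,046,436 ≈ 46,999.1 × g
Target RCF = 46,999.1 − 28,700 = 18,299.1 × g
N² = 18,299.1 / (15.8756 × 10⁻⁵) = 115,265,565
N ≈ √115,265,565 ≈ 10,736.2

10740 RPM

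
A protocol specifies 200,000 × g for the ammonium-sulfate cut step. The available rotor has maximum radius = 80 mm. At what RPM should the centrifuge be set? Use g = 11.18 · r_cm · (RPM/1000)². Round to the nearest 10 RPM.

r = 80 mm = 8.0 cm
RCF = 11.18 × r × (N/1000)²
200,000 = 11.18 × 8 × (N/1000)²
(N/1000)² = 200,000 / 89.44 = 2236.136
N = 1000 × √2236.136 ≈ 47,287.8

47290 RPM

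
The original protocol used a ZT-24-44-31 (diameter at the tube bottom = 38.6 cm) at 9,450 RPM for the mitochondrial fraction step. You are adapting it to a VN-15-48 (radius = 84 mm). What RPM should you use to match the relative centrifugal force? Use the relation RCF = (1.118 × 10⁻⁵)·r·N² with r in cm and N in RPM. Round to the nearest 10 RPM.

Original rotor: r = 38.6 / 2 = 19.3 cm
RCF = 1.118 × 10⁻⁵ × r × N²
RCF_original = 1.118 × 10⁻⁵ × 19.3 × (9450)² = 1.118 × 10⁻⁵ × 19.3 × 89,302,500 ≈ 19,269.2 × g
Your rotor: r = 84 mm = 8.4 cm
19,269.2 = 1.118 × 10⁻⁵ × 8.4 × N²
N² = 19,269.2 / (9.3912 × 10⁻⁵) = 205,183,576
N ≈ √205,183,576 ≈ 14,324.2

≈ 14320 RPM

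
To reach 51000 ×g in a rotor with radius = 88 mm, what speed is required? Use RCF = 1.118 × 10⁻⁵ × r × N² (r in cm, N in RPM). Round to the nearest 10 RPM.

r = 88 mm = 8.8 cm
RCF = 1.118 × 10⁻⁵ × r × N²
51,000 = 1.118 × 10⁻⁵ × 8.8 × N²
N² = 51,000 / (9.8384 × 10⁻⁵) = 518,376,972
N ≈ √518,376,972 ≈ 22,767.9

≈ 22770 RPM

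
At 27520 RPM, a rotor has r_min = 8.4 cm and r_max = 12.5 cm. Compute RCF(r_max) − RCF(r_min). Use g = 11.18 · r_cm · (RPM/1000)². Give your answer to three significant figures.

RCF_max = 11.18 × 12.5 × (27.52)² = 11.18 × 12.5 × 757.3504 ≈ 105,839.7 × g
RCF_min = 11.18 × 8.4 × (27.52)² = 11.18 × 8.4 × 757.3504 ≈ 71,124.3 × g
ΔRCF = 105,839.7 − 71,124.3 = 34,715.4

34700 ×g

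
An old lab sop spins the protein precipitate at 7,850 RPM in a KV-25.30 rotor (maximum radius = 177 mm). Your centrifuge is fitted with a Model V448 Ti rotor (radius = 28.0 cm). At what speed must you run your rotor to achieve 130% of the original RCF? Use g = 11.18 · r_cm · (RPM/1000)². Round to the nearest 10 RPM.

7120 RPM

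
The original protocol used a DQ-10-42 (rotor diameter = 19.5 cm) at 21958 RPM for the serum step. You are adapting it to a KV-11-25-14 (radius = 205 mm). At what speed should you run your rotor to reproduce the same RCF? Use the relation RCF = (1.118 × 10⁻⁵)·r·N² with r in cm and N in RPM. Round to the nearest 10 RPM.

≈ 15140 RPM

Original rotor: r = 19.5 / 2 = 9.75 cm
RCF_original = 1.118 × 10⁻⁵ × 9.75 × (21958)² = 1.118 × 10⁻⁵ × 9.75 × 482,153,764 ≈ 52,557.2 × g
Your rotor: r = 205 mm = 20.5 cm
52,557.2 = 1.118 × 10⁻⁵ × 20.5 × N²
N² = 52,557.2 / (22.919 × 10⁻⁵) = 229,317,160
N ≈ √229,317,160 ≈ 15,143.2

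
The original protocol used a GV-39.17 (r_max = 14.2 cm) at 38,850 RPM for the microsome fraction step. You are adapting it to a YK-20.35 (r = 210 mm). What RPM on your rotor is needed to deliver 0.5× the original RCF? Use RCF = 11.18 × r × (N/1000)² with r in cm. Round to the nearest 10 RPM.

RCF_original = 11.18 × 14.2 × (38.85)² = 11.18 × 14.2 × 1,509.3225 ≈ 239,614 × g
Target RCF = 0.5 × 239,614 ≈ 119,807 × g
Your rotor: r = 210 mm = 21.0 cm
119,807 = 11.18 × 21 × (N/1000)²
(N/1000)² = 119,807 / 234.78 = 510.2947
N = 1000 × √510.2947 ≈ 22,589.7

≈ 22590 RPM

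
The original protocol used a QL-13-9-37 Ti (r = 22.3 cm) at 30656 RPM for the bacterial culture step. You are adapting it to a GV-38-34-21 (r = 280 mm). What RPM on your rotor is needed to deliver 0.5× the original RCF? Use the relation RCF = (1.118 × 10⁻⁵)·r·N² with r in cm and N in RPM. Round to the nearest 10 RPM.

≈ 19350 RPM

RCF = 1.118 × 10⁻⁵ × r × N²
RCF_original = 1.118 × 10⁻⁵ × 22.3 × (30656)² = 1.118 × 10⁻⁵ × 22.3 × 939,790,336 ≈ 234,302.9 × g
Target RCF = 0.5 × 234,302.9 ≈ 117,151.4 × g
Your rotor: r = 280 mm = 28.0 cm
117,151.4 = 1.118 × 10⁻⁵ × 28 × N²
N² = 117,151.4 / (31.304 × 10⁻⁵) = 374,237,797
N ≈ √374,237,797 ≈ 19,345.2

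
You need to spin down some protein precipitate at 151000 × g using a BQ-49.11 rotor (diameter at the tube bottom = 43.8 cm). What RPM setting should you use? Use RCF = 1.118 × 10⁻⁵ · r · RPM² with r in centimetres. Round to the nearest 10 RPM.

N ≈ 24830 RPM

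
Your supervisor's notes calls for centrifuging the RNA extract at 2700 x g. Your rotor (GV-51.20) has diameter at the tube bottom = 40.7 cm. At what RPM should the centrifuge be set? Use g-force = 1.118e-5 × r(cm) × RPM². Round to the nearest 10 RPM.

≈ 3440 RPM

r = 40.7 / 2 = 20.35 cm
2,700 = 1.118 × 10⁻⁵ × 20.35 × N²
N² = 2,700 / (22.7513 × 10⁻⁵) = 11,867,454
N ≈ √11,867,454 ≈ 3,444.9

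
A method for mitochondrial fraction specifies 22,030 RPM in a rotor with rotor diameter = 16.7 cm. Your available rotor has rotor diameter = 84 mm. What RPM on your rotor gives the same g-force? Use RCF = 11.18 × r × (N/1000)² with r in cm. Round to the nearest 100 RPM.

≈ 31100 RPM

Original rotor: r = 16.7 / 2 = 8.35 cm
RCF_original = 11.18 × 8.35 × (22.03)² = 11.18 × 8.35 × 485.3209 ≈ 45,306.2 × g
Your rotor: r = 84 mm / 2 = 42 mm = 4.2 cm
45,306.2 = 11.18 × 4.2 × (N/1000)²
(N/1000)² = 45,306.2 / 46.956 = 964.865
N = 1000 × √964.865 ≈ 31,062.3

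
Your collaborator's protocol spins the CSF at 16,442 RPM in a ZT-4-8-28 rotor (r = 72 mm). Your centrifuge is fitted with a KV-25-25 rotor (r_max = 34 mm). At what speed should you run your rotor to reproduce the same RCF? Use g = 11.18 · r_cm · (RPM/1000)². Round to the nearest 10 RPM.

Original rotor: r = 72 mm = 7.2 cm
RCF_original = 11.18 × 7.2 × (16.442)² = 11.18 × 7.2 × 270.339364 ≈ 21,761.2 × g
Your rotor: r = 34 mm = 3.4 cm
21,761.2 = 11.18 × 3.4 × (N/1000)²
(N/1000)² = 21,761.2 / 38.012 = 572.4824
N = 1000 × √572.4824 ≈ 23,926.6

≈ 23930 RPM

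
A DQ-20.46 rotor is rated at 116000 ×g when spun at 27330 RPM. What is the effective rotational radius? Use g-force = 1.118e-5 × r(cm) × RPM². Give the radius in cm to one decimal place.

13.9 cm

116000 = 1.118 × 10⁻⁵ × r × (27330)²
r = 116000 / (1.118 × 10⁻⁵ × 746,928,900) = 116000 / 8350.665 ≈ 13.891 cm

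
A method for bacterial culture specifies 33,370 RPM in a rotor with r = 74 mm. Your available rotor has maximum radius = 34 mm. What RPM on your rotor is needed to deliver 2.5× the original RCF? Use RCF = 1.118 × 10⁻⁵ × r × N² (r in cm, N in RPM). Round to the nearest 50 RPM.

77850 RPM

Original rotor: r = 74 mm = 7.4 cm
RCF = 1.118 × 10⁻⁵ × r × N²
RCF_original = 1.118 × 10⁻⁵ × 7.4 × (33370)² = 1.118 × 10⁻⁵ × 7.4 × 1,113,556,900 ≈ 92,126.8 × g
Target RCF = 2.5 × 92,126.8 ≈ 230,317 × g
Your rotor: r = 34 mm = 3.4 cm
230,317 = 1.118 × 10⁻⁵ × 3.4 × N²
N² = 230,317 / (3.8012 × 10⁻⁵) = 6,059,060,297
N ≈ √6,059,060,297 ≈ 77,840.0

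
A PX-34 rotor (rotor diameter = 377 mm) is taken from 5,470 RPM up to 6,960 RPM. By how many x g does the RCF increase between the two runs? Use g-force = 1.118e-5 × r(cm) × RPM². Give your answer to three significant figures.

r = 377 mm / 2 = 188.5 mm = 18.85 cm
RCF₁ = 1.118 × 10⁻⁵ × 18.85 × (5470)² = 1.118 × 10⁻⁵ × 18.85 × 29,920,900 ≈ 6,305.6 × g
RCF₂ = 1.118 × 10⁻⁵ × 18.85 × (6960)² = 1.118 × 10⁻⁵ × 18.85 × 48,441,600 ≈ 10,208.7 × g
Increase = 10,208.7 − 6,305.6 = 3,903.1

≈ 3900 x g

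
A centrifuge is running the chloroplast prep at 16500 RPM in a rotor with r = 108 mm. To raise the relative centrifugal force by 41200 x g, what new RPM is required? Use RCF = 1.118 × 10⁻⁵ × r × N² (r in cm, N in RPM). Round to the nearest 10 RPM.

≈ 24770 RPM

r = 108 mm = 10.8 cm
Current RCF = 1.118 × 10⁻⁵ × 10.8 × (16500)² = 1.118 × 10⁻⁵ × 10.8 × 272,250,000 ≈ 32,872.6 × g
Target RCF = 32,872.6 + 41,200 = 74,072.6 × g
N² = 74,072.6 / (12.0744 × 10⁻⁵) = 613,468,164
N ≈ √613,468,164 ≈ 24,768.3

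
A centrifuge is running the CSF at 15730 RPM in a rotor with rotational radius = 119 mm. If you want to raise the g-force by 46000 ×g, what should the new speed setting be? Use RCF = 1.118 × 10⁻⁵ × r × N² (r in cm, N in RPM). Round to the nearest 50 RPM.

r = 119 mm = 11.9 cm
Current RCF = 1.118 × 10⁻⁵ × 11.9 × (15730)² = 1.118 × 10⁻⁵ × 11.9 × 247,432,900 ≈ 32,919 × g
Target RCF = 32,919 + 46,000 = 78,919 × g
N² = 78,919 / (13.3042 × 10⁻⁵) = 593,188,617
N ≈ √593,188,617 ≈ 24,355.5

≈ 24350 RPM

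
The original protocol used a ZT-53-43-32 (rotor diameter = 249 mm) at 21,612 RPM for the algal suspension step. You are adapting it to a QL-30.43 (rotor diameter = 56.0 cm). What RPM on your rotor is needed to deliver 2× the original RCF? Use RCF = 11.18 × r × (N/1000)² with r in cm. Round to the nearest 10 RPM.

≈ 20380 RPM

Original rotor: r = 249 mm / 2 = 124.5 mm = 12.45 cm
RCF = 11.18 × r × (N/1000)²
RCF_original = 11.18 × 12.45 × (21.612)² = 11.18 × 12.45 × 467.078544 ≈ 65,013.1 × g
Target RCF = 2 × 65,013.1 ≈ 130,026.2 × g
Your rotor: r = 56.0 / 2 = 28 cm
130,026.2 = 11.18 × 28 × (N/1000)²
(N/1000)² = 130,026.2 / 313.04 = 415.3661
N = 1000 × √415.3661 ≈ 20,380.5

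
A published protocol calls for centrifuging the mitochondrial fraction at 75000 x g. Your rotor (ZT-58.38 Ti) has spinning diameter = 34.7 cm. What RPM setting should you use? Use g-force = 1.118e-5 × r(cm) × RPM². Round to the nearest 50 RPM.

≈ 19650 RPM

r = 34.7 / 2 = 17.35 cm
75,000 = 1.118 × 10⁻⁵ × 17.35 × N²
N² = 75,000 / (19.3973 × 10⁻⁵) = 386,651,751
N ≈ √386,651,751 ≈ 19,663.5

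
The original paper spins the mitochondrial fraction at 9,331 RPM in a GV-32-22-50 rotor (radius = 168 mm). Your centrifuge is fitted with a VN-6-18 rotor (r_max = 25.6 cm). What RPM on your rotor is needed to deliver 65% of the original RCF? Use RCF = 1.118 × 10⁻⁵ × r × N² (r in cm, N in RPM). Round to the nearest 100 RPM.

≈ 6100 RPM

Original rotor: r = 168 mm = 16.8 cm
RCF_original = 1.118 × 10⁻⁵ × 16.8 × (9331)² = 1.118 × 10⁻⁵ × 16.8 × 87,067,561 ≈ 16,353.4 × g
Target RCF = 0.65 × 16,353.4 ≈ 10,629.7 × g
10,629.7 = 1.118 × 10⁻⁵ × 25.6 × N²
N² = 10,629.7 / (28.6208 × 10⁻⁵) = 37,139,772
N ≈ √37,139,772 ≈ 6,094.2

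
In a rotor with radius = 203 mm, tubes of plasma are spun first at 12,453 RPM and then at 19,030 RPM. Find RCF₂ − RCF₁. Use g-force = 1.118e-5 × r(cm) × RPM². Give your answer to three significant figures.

≈ 47000 x g

r = 203 mm = 20.3 cm
RCF₁ = 1.118 × 10⁻⁵ × 20.3 × (12453)² = 1.118 × 10⁻⁵ × 20.3 × 155,077,209 ≈ 35,195.4 × g
RCF₂ = 1.118 × 10⁻⁵ × 20.3 × (19030)² = 1.118 × 10⁻⁵ × 20.3 × 362,140,900 ≈ 82,189.3 × g
Increase = 82,189.3 − 35,195.4 = 46,993.9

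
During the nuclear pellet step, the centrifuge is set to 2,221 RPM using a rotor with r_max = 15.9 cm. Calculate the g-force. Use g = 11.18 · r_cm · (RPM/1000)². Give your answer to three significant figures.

≈ 877 x g

RCF = 11.18 × r × (N/1000)²
RCF = 11.18 × 15.9 × (2.221)² = 11.18 × 15.9 × 4.932841 ≈ 876.9 × g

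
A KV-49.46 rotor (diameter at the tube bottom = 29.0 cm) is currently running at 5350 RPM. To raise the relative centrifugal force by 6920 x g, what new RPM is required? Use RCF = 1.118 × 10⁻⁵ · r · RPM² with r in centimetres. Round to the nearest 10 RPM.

N₂ ≈ 8440 RPM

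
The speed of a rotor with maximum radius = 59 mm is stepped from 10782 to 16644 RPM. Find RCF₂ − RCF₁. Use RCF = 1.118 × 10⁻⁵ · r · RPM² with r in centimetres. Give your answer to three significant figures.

r = 59 mm = 5.9 cm
RCF₁ = 1.118 × 10⁻⁵ × 5.9 × (10782)² = 1.118 × 10⁻⁵ × 5.9 × 116,251,524 ≈ 7,668.2 × g
RCF₂ = 1.118 × 10⁻⁵ × 5.9 × (16644)² = 1.118 × 10⁻⁵ × 5.9 × 277,022,736 ≈ 18,273 × g
Increase = 18,273 − 7,668.2 = 10,604.8

≈ 10600 g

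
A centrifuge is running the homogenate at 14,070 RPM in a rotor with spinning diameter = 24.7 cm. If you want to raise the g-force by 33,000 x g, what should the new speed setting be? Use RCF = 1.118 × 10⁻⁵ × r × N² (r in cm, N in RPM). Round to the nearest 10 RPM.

N₂ ≈ 20900 RPM

r = 24.7 / 2 = 12.35 cm
Current RCF = 1.118 × 10⁻⁵ × 12.35 × (14070)² = 1.118 × 10⁻⁵ × 12.35 × 197,964,900 ≈ 27,333.6 × g
Target RCF = 27,333.6 + 33,000 = 60,333.6 × g
N² = 60,333.6 / (13.8073 × 10⁻⁵) = 436,968,850
N ≈ √436,968,850 ≈ 20,903.8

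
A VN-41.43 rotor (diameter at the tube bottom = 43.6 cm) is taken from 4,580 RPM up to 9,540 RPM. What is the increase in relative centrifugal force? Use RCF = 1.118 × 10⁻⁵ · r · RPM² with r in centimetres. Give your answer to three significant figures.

17100 x g

r = 43.6 / 2 = 21.8 cm
RCF₁ = 1.118 × 10⁻⁵ × 21.8 × (4580)² = 1.118 × 10⁻⁵ × 21.8 × 20,976,400 ≈ 5,112.5 × g
RCF₂ = 1.118 × 10⁻⁵ × 21.8 × (9540)² = 1.118 × 10⁻⁵ × 21.8 × 91,011,600 ≈ 22,181.7 × g
Increase = 22,181.7 − 5,112.5 = 17,069.2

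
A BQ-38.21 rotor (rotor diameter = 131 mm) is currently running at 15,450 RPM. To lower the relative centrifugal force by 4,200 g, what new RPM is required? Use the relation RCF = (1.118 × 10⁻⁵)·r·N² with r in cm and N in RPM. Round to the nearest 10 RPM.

r = 131 mm / 2 = 65.5 mm = 6.55 cm
Current RCF = 1.118 × 10⁻⁵ × 6.55 × (15450)² = 1.118 × 10⁻⁵ × 6.55 × 238,702,500 ≈ 17,479.9 × g
Target RCF = 17,479.9 − 4,200 = 13,279.9 × g
N² = 13,279.9 / (7.3229 × 10⁻⁵) = 181,347,554
N ≈ √181,347,554 ≈ 13,466.5

N₂ ≈ 13470 RPM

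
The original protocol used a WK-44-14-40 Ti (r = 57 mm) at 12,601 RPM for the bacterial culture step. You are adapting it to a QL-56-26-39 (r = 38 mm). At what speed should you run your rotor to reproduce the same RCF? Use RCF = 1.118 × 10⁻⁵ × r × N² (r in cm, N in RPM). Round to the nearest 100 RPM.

Original rotor: r = 57 mm = 5.7 cm
RCF = 1.118 × 10⁻⁵ × r × N²
RCF_original = 1.118 × 10⁻⁵ × 5.7 × (12601)² = 1.118 × 10⁻⁵ × 5.7 × 158,785,201 ≈ 10,118.7 × g
Your rotor: r = 38 mm = 3.8 cm
10,118.7 = 1.118 × 10⁻⁵ × 3.8 × N²
N² = 10,118.7 / (4.2484 × 10⁻⁵) = 238,176,725
N ≈ √238,176,725 ≈ 15,433.0

15400 RPM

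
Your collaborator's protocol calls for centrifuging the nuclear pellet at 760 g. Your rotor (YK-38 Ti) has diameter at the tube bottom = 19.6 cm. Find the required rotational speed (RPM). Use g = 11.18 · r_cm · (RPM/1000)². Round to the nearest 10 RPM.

≈ 2630 RPM

r = 19.6 / 2 = 9.8 cm
760 = 11.18 × 9.8 × (N/1000)²
(N/1000)² = 760 / 109.564 = 6.936585
N = 1000 × √6.936585 ≈ 2,633.7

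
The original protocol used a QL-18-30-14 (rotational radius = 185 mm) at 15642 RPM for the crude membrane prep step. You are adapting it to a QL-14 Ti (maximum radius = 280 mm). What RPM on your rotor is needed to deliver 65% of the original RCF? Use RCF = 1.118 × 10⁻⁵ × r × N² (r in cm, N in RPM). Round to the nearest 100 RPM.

Original rotor: r = 185 mm = 18.5 cm
RCF_original = 1.118 × 10⁻⁵ × 18.5 × (15642)² = 1.118 × 10⁻⁵ × 18.5 × 244,672,164 ≈ 50,605.5 × g
Target RCF = 0.65 × 50,605.5 ≈ 32,893.6 × g
Your rotor: r = 280 mm = 28.0 cm
32,893.6 = 1.118 × 10⁻⁵ × 28 × N²
N² = 32,893.6 / (31.304 × 10⁻⁵) = 105,077,945
N ≈ √105,077,945 ≈ 10,250.8

≈ 10300 RPM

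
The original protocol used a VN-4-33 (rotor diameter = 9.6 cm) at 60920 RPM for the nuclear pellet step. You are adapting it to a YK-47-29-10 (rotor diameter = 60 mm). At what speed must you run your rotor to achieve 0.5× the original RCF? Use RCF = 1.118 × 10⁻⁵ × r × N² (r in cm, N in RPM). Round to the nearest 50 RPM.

54500 RPM

Original rotor: r = 9.6 / 2 = 4.8 cm
RCF_original = 1.118 × 10⁻⁵ × 4.8 × (60920)² = 1.118 × 10⁻⁵ × 4.8 × 3,711,246,400 ≈ 199,160.3 × g
Target RCF = 0.5 × 199,160.3 ≈ 99,580.1 × g
Your rotor: r = 60 mm / 2 = 30 mm = 3 cm
99,580.1 = 1.118 × 10⁻⁵ × 3 × N²
N² = 99,580.1 / (3.354 × 10⁻⁵) = 2,968,995,230
N ≈ √2,968,995,230 ≈ 54,488.5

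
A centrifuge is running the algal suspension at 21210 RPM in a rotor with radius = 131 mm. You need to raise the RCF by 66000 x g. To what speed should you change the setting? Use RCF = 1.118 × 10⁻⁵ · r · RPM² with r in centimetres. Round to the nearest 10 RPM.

r = 131 mm = 13.1 cm
Current RCF = 1.118 × 10⁻⁵ × 13.1 × (21210)² = 1.118 × 10⁻⁵ × 13.1 × 449,864,100 ≈ 65,886.2 × g
Target RCF = 65,886.2 + 66,000 = 131,886.2 × g
N² = 131,886.2 / (14.6458 × 10⁻⁵) = 900,505,264
N ≈ √900,505,264 ≈ 30,008.4

N₂ ≈ 30010 RPM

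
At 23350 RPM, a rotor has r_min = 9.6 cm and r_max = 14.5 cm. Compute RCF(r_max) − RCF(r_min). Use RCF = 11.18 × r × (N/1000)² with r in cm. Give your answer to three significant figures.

29900 ×g

RCF_max = 11.18 × 14.5 × (23.35)² = 11.18 × 14.5 × 545.2225 ≈ 88,386 × g
RCF_min = 11.18 × 9.6 × (23.35)² = 11.18 × 9.6 × 545.2225 ≈ 58,517.6 × g
ΔRCF = 88,386 − 58,517.6 = 29,868.4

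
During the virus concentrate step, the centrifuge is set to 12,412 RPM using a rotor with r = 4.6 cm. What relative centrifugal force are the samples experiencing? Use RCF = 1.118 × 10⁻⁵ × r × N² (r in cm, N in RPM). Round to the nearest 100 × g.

RCF ≈ 7900 g

RCF = 1.118 × 10⁻⁵ × 4.6 × (12412)² = 1.118 × 10⁻⁵ × 4.6 × 154,057,744 ≈ 7,922.9 × g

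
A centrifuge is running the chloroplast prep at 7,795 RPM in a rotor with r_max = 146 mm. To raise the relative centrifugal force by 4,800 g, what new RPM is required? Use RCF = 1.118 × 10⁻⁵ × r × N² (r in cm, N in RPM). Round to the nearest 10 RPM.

≈ 9500 RPM

r = 146 mm = 14.6 cm
Current RCF = 1.118 × 10⁻⁵ × 14.6 × (7795)² = 1.118 × 10⁻⁵ × 14.6 × 60,762,025 ≈ 9,918.1 × g
Target RCF = 9,918.1 + 4,800 = 14,718.1 × g
N² = 14,718.1 / (16.3228 × 10⁻⁵) = 90,168,966
N ≈ √90,168,966 ≈ 9,495.7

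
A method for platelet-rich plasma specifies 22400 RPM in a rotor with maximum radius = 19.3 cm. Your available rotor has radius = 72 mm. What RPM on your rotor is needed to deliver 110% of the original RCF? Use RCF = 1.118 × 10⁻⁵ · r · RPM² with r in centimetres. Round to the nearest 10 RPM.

RCF = 1.118 × 10⁻⁵ × r × N²
RCF_original = 1.118 × 10⁻⁵ × 19.3 × (22400)² = 1.118 × 10⁻⁵ × 19.3 × 501,760,000 ≈ 108,266.8 × g
Target RCF = 1.1 × 108,266.8 ≈ 119,093.5 × g
Your rotor: r = 72 mm = 7.2 cm
119,093.5 = 1.118 × 10⁻⁵ × 7.2 × N²
N² = 119,093.5 / (8.0496 × 10⁻⁵) = 1,479,495,876
N ≈ √1,479,495,876 ≈ 38,464.2

38460 RPM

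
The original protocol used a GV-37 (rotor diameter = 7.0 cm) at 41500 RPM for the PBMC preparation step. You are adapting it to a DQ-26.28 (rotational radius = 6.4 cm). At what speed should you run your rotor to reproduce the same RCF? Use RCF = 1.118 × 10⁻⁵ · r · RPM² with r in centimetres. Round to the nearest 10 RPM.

30690 RPM

Original rotor: r = 7.0 / 2 = 3.5 cm
RCF_original = 1.118 × 10⁻⁵ × 3.5 × (41500)² = 1.118 × 10⁻⁵ × 3.5 × 1,722,250,000 ≈ 67,391.6 × g
67,391.6 = 1.118 × 10⁻⁵ × 6.4 × N²
N² = 67,391.6 / (7.1552 × 10⁻⁵) = 941,854,875
N ≈ √941,854,875 ≈ 30,689.7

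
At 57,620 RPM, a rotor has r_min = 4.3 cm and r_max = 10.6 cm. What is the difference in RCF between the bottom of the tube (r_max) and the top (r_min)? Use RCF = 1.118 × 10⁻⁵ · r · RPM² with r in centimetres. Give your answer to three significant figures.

RCF_max = 1.118 × 10⁻⁵ × 10.6 × (57620)² = 1.118 × 10⁻⁵ × 10.6 × 3,320,064,400 ≈ 393,454.2 × g
RCF_min = 1.118 × 10⁻⁵ × 4.3 × (57620)² = 1.118 × 10⁻⁵ × 4.3 × 3,320,064,400 ≈ 159,608.8 × g
ΔRCF = 393,454.2 − 159,608.8 = 233,845.4

≈ 234000 x g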